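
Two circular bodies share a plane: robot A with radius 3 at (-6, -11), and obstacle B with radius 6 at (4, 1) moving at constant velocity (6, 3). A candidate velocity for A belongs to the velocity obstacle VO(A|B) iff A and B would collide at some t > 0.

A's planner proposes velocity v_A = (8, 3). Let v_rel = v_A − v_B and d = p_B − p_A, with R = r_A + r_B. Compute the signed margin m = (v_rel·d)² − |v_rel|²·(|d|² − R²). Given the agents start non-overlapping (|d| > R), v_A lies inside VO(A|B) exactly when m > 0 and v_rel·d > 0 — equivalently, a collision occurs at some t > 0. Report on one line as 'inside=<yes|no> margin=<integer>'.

d = (10, 12),  |d|² = 244;  R = 3+6 = 9,  c = 244−9² = 163
v_rel = (2, 0),  |v_rel|² = 4;  v_rel·d = (2)·(10) + (0)·(12) = 20
4·t² − 40·t + 163 = 0  ⇒  m = 20² − 4·163 = -252
m = -252 < 0,  v_rel·d = 20 > 0  ⇒  outside

inside=no margin=-252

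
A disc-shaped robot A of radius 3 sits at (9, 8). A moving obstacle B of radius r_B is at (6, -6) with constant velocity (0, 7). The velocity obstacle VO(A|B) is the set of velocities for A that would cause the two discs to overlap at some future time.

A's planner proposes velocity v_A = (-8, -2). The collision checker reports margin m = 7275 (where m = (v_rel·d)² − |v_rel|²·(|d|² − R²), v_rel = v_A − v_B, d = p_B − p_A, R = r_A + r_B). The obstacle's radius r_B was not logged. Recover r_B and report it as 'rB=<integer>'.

m = 7275
d = (-3, -14);  v_rel = (-8, -9),  |v_rel|² = 145
v_rel×d = (-8)·(-14) − (-9)·(-3) = 85
since m = R²·145 − 85²:  R² = (7225 + 7275) / 145 = 100
R = √100 = 10  ⇒  r_B = 10 − 3 = 7

rB=7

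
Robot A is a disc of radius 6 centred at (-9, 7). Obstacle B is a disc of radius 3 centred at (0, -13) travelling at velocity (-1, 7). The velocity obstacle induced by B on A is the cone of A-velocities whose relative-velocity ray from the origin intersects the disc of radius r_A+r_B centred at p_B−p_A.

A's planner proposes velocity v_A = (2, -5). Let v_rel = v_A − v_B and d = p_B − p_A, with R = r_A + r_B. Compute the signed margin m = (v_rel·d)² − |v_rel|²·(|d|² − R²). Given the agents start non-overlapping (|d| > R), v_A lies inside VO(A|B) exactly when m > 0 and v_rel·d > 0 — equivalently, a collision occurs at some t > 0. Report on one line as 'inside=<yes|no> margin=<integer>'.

d = (9, -20),  |d|² = 481;  R = 6+3 = 9,  c = 481−9² = 400
v_rel = (3, -12),  |v_rel|² = 153;  v_rel·d = (3)·(9) + (-12)·(-20) = 267
153·t² − 534·t + 400 = 0  ⇒  m = 267² − 153·400 = 10089
m = 10089 > 0,  v_rel·d = 267 > 0  ⇒  inside

inside=yes margin=10089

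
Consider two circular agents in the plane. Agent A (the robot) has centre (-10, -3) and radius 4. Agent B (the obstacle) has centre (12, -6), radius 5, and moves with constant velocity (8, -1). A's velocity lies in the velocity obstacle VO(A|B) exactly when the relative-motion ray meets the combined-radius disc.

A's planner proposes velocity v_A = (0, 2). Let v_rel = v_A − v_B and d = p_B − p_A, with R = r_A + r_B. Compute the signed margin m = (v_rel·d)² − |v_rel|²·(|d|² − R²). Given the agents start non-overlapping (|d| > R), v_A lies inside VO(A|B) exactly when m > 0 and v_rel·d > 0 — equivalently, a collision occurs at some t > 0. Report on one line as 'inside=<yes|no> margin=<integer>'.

d = (22, -3),  |d|² = 493;  R = 4+5 = 9,  c = 493−9² = 412
v_rel = (-8, 3),  |v_rel|² = 73;  v_rel·d = (-8)·(22) + (3)·(-3) = -185
73·t² + 370·t + 412 = 0  ⇒  m = (-185)² − 73·412 = 4149
m = 4149 > 0,  v_rel·d = -185 < 0  ⇒  outside

inside=no margin=4149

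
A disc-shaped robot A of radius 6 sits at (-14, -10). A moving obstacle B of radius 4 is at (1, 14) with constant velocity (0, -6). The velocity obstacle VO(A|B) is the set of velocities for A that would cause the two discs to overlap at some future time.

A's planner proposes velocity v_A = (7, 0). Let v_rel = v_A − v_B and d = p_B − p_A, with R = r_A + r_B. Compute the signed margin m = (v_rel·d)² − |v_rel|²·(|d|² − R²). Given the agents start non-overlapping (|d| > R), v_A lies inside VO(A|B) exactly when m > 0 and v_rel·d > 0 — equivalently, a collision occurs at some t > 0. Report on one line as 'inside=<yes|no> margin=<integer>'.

d = (15, 24),  |d|² = 801;  R = 6+4 = 10,  c = 801−10² = 701
v_rel = (7, 6),  |v_rel|² = 85;  v_rel·d = (7)·(15) + (6)·(24) = 249
85·t² − 498·t + 701 = 0  ⇒  m = 249² − 85·701 = 2416
m = 2416 > 0,  v_rel·d = 249 > 0  ⇒  inside

inside=yes margin=2416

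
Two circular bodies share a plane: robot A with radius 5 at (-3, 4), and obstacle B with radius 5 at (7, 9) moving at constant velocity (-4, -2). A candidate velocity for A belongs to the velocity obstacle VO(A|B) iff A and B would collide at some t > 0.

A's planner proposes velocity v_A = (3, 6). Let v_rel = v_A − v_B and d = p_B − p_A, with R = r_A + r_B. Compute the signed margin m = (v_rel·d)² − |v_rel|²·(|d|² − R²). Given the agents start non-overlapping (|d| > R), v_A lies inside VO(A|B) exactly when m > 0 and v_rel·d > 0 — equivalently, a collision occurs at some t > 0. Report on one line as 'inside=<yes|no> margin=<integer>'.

d = (10, 5),  |d|² = 125;  R = 5+5 = 10,  c = 125−10² = 25
v_rel = (7, 8),  |v_rel|² = 113;  v_rel·d = (7)·(10) + (8)·(5) = 110
113·t² − 220·t + 25 = 0  ⇒  m = 110² − 113·25 = 9275
m = 9275 > 0,  v_rel·d = 110 > 0  ⇒  inside

inside=yes margin=9275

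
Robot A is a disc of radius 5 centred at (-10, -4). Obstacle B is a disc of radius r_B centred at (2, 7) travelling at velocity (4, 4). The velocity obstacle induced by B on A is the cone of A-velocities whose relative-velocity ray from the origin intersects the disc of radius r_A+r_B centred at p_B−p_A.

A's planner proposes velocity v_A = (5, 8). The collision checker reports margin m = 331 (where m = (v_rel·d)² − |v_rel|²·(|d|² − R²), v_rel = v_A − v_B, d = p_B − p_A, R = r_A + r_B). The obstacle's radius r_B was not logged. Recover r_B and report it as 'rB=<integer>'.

m = 331
d = (12, 11);  v_rel = (1, 4),  |v_rel|² = 17
v_rel×d = (1)·(11) − (4)·(12) = -37
since m = R²·17 − (-37)²:  R² = (1369 + 331) / 17 = 100
R = √100 = 10  ⇒  r_B = 10 − 5 = 5

rB=5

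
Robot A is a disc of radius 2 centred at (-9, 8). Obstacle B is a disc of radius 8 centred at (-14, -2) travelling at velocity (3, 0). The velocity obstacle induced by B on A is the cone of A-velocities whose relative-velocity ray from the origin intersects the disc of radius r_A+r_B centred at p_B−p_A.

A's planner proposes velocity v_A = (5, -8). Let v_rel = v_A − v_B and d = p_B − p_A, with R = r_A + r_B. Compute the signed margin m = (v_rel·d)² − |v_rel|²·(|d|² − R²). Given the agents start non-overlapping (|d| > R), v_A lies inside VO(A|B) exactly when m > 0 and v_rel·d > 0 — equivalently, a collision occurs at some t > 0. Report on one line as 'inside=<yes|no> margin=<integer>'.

d = (-5, -10),  |d|² = 125;  R = 2+8 = 10,  c = 125−10² = 25
v_rel = (2, -8),  |v_rel|² = 68;  v_rel·d = (2)·(-5) + (-8)·(-10) = 70
68·t² − 140·t + 25 = 0  ⇒  m = 70² − 68·25 = 3200
m = 3200 > 0,  v_rel·d = 70 > 0  ⇒  inside

inside=yes margin=3200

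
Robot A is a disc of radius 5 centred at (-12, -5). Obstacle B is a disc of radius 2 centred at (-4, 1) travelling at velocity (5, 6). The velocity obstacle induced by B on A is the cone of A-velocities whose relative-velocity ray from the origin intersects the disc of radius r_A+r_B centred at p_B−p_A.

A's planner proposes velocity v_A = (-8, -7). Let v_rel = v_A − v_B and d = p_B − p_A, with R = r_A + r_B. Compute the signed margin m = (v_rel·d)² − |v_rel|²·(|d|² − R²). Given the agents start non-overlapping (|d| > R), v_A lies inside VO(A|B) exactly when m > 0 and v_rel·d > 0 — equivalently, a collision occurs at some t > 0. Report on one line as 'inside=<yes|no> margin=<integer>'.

d = (8, 6),  |d|² = 100;  R = 5+2 = 7,  c = 100−7² = 51
v_rel = (-13, -13),  |v_rel|² = 338;  v_rel·d = (-13)·(8) + (-13)·(6) = -182
338·t² + 364·t + 51 = 0  ⇒  m = (-182)² − 338·51 = 15886
m = 15886 > 0,  v_rel·d = -182 < 0  ⇒  outside

inside=no margin=15886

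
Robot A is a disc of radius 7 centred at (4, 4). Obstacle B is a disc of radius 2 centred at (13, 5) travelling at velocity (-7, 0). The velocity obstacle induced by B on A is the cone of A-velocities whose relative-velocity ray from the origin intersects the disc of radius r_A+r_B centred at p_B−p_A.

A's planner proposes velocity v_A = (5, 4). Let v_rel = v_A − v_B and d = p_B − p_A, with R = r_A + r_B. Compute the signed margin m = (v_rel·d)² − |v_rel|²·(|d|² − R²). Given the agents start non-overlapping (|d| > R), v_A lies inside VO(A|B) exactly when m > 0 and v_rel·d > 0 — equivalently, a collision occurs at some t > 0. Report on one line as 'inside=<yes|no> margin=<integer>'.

d = (9, 1),  |d|² = 82;  R = 7+2 = 9,  c = 82−9² = 1
v_rel = (12, 4),  |v_rel|² = 160;  v_rel·d = (12)·(9) + (4)·(1) = 112
160·t² − 224·t + 1 = 0  ⇒  m = 112² − 160·1 = 12384
m = 12384 > 0,  v_rel·d = 112 > 0  ⇒  inside

inside=yes margin=12384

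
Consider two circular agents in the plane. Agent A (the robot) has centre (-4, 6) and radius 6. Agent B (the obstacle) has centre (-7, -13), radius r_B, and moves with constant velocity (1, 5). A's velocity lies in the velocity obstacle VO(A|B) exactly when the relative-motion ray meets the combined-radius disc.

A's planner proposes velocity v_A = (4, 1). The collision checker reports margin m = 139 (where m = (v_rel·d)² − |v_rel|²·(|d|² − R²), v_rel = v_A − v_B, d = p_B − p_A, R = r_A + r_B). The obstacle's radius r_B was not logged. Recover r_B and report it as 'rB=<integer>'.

m = 139
d = (-3, -19);  v_rel = (3, -4),  |v_rel|² = 25
v_rel×d = (3)·(-19) − (-4)·(-3) = -69
since m = R²·25 − (-69)²:  R² = (4761 + 139) / 25 = 196
R = √196 = 14  ⇒  r_B = 14 − 6 = 8

rB=8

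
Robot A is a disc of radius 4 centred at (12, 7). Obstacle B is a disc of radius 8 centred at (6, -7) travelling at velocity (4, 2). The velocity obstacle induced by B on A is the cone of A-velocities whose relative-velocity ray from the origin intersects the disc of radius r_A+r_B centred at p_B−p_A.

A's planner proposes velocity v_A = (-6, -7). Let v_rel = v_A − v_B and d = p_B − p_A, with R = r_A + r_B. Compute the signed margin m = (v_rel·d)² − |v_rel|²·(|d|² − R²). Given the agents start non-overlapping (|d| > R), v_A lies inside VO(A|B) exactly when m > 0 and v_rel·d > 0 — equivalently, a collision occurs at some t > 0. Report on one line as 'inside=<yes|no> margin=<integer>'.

d = (-6, -14),  |d|² = 232;  R = 4+8 = 12,  c = 232−12² = 88
v_rel = (-10, -9),  |v_rel|² = 181;  v_rel·d = (-10)·(-6) + (-9)·(-14) = 186
181·t² − 372·t + 88 = 0  ⇒  m = 186² − 181·88 = 18668
m = 18668 > 0,  v_rel·d = 186 > 0  ⇒  inside

inside=yes margin=18668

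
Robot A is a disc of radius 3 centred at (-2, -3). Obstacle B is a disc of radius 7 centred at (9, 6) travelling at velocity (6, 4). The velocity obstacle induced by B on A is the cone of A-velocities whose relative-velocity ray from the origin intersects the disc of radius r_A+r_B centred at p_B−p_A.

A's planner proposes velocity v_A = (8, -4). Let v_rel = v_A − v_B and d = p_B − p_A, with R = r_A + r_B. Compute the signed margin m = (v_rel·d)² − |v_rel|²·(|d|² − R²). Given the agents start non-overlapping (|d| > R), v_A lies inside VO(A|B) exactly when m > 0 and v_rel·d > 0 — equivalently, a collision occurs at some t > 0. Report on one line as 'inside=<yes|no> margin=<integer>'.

d = (11, 9),  |d|² = 202;  R = 3+7 = 10,  c = 202−10² = 102
v_rel = (2, -8),  |v_rel|² = 68;  v_rel·d = (2)·(11) + (-8)·(9) = -50
68·t² + 100·t + 102 = 0  ⇒  m = (-50)² − 68·102 = -4436
m = -4436 < 0,  v_rel·d = -50 < 0  ⇒  outside

inside=no margin=-4436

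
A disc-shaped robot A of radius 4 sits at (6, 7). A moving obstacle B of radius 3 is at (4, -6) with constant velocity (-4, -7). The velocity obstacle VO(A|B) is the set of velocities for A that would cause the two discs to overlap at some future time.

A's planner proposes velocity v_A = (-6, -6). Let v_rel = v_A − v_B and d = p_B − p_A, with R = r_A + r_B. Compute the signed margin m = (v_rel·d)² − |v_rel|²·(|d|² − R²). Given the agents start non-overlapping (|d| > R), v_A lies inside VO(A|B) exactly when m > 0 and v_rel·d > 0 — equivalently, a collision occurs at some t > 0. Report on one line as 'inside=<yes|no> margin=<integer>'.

d = (-2, -13),  |d|² = 173;  R = 4+3 = 7,  c = 173−7² = 124
v_rel = (-2, 1),  |v_rel|² = 5;  v_rel·d = (-2)·(-2) + (1)·(-13) = -9
5·t² + 18·t + 124 = 0  ⇒  m = (-9)² − 5·124 = -539
m = -539 < 0,  v_rel·d = -9 < 0  ⇒  outside

inside=no margin=-539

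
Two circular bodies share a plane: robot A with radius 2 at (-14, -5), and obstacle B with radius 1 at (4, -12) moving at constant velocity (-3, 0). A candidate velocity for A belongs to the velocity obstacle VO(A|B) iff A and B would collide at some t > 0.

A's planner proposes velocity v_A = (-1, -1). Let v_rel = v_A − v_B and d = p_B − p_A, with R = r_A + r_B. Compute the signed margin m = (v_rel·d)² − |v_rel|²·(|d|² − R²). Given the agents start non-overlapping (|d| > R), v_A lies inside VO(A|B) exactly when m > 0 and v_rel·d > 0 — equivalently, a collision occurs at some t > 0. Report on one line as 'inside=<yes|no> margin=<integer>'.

d = (18, -7),  |d|² = 373;  R = 2+1 = 3,  c = 373−3² = 364
v_rel = (2, -1),  |v_rel|² = 5;  v_rel·d = (2)·(18) + (-1)·(-7) = 43
5·t² − 86·t + 364 = 0  ⇒  m = 43² − 5·364 = 29
m = 29 > 0,  v_rel·d = 43 > 0  ⇒  inside

inside=yes margin=29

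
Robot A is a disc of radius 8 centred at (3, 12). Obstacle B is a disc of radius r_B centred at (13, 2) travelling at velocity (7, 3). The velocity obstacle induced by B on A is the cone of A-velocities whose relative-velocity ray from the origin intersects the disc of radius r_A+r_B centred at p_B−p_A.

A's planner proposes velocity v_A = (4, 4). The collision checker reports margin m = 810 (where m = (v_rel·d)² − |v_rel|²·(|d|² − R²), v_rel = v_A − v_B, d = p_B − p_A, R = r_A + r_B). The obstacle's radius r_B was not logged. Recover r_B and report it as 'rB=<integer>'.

m = 810
d = (10, -10);  v_rel = (-3, 1),  |v_rel|² = 10
v_rel×d = (-3)·(-10) − (1)·(10) = 20
since m = R²·10 − 20²:  R² = (400 + 810) / 10 = 121
R = √121 = 11  ⇒  r_B = 11 − 8 = 3

rB=3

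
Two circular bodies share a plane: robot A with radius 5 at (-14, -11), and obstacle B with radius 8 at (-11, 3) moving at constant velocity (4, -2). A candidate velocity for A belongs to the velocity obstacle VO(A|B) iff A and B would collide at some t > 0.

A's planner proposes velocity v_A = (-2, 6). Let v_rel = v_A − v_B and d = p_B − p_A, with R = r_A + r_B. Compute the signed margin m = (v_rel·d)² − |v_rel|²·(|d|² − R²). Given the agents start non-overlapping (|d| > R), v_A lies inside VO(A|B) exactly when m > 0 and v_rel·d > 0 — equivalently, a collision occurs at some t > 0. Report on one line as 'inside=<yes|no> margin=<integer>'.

d = (3, 14),  |d|² = 205;  R = 5+8 = 13,  c = 205−13² = 36
v_rel = (-6, 8),  |v_rel|² = 100;  v_rel·d = (-6)·(3) + (8)·(14) = 94
100·t² − 188·t + 36 = 0  ⇒  m = 94² − 100·36 = 5236
m = 5236 > 0,  v_rel·d = 94 > 0  ⇒  inside

inside=yes margin=5236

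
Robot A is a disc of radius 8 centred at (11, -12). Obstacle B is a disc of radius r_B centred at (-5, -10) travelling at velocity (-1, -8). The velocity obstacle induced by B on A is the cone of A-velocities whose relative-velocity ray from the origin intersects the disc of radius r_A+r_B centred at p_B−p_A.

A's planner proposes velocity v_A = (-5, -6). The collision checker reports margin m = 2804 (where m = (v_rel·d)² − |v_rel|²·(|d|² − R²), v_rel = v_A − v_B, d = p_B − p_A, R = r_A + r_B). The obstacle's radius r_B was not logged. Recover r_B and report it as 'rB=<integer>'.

m = 2804
d = (-16, 2);  v_rel = (-4, 2),  |v_rel|² = 20
v_rel×d = (-4)·(2) − (2)·(-16) = 24
since m = R²·20 − 24²:  R² = (576 + 2804) / 20 = 169
R = √169 = 13  ⇒  r_B = 13 − 8 = 5

rB=5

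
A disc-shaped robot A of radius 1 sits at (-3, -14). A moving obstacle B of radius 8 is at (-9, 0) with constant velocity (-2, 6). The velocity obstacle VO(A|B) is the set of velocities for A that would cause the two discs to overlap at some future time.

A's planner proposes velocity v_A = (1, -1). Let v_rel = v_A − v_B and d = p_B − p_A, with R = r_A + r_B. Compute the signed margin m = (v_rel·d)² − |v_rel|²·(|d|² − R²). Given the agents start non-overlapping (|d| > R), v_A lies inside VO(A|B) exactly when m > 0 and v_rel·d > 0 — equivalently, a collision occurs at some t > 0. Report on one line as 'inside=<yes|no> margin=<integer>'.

d = (-6, 14),  |d|² = 232;  R = 1+8 = 9,  c = 232−9² = 151
v_rel = (3, -7),  |v_rel|² = 58;  v_rel·d = (3)·(-6) + (-7)·(14) = -116
58·t² + 232·t + 151 = 0  ⇒  m = (-116)² − 58·151 = 4698
m = 4698 > 0,  v_rel·d = -116 < 0  ⇒  outside

inside=no margin=4698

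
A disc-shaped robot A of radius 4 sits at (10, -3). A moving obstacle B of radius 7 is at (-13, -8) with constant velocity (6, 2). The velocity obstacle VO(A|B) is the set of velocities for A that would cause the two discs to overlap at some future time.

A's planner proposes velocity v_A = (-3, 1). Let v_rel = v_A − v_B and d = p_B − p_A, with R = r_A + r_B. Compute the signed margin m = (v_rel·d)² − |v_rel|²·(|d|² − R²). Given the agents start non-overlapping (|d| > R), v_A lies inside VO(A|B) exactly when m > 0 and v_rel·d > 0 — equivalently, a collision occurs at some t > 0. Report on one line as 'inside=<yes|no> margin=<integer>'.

d = (-23, -5),  |d|² = 554;  R = 4+7 = 11,  c = 554−11² = 433
v_rel = (-9, -1),  |v_rel|² = 82;  v_rel·d = (-9)·(-23) + (-1)·(-5) = 212
82·t² − 424·t + 433 = 0  ⇒  m = 212² − 82·433 = 9438
m = 9438 > 0,  v_rel·d = 212 > 0  ⇒  inside

inside=yes margin=9438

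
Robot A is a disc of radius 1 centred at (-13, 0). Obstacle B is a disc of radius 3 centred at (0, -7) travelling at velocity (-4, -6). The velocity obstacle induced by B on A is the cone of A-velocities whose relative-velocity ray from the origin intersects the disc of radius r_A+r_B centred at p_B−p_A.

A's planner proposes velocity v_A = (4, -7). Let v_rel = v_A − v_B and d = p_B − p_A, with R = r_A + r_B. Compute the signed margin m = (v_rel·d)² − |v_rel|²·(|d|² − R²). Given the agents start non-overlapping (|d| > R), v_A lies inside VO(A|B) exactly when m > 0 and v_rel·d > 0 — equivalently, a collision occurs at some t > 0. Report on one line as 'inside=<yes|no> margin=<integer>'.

d = (13, -7),  |d|² = 218;  R = 1+3 = 4,  c = 218−4² = 202
v_rel = (8, -1),  |v_rel|² = 65;  v_rel·d = (8)·(13) + (-1)·(-7) = 111
65·t² − 222·t + 202 = 0  ⇒  m = 111² − 65·202 = -809
m = -809 < 0,  v_rel·d = 111 > 0  ⇒  outside

inside=no margin=-809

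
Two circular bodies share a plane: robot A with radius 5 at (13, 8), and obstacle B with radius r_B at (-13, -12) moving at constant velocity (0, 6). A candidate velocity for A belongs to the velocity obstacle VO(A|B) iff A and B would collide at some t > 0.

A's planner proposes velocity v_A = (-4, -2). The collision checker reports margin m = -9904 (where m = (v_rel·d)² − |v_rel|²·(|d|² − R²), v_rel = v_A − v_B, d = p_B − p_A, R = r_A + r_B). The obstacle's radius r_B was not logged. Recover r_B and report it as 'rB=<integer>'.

m = -9904
d = (-26, -20);  v_rel = (-4, -8),  |v_rel|² = 80
v_rel×d = (-4)·(-20) − (-8)·(-26) = -128
since m = R²·80 − (-128)²:  R² = (16384 + -9904) / 80 = 81
R = √81 = 9  ⇒  r_B = 9 − 5 = 4

rB=4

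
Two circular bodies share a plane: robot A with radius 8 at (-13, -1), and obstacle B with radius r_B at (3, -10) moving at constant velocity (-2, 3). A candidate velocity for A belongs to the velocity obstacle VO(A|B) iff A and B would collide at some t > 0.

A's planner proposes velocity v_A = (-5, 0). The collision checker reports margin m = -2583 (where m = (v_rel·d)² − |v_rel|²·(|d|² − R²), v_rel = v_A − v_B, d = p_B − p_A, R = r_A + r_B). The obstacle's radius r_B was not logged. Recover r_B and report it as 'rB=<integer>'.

m = -2583
d = (16, -9);  v_rel = (-3, -3),  |v_rel|² = 18
v_rel×d = (-3)·(-9) − (-3)·(16) = 75
since m = R²·18 − 75²:  R² = (5625 + -2583) / 18 = 169
R = √169 = 13  ⇒  r_B = 13 − 8 = 5

rB=5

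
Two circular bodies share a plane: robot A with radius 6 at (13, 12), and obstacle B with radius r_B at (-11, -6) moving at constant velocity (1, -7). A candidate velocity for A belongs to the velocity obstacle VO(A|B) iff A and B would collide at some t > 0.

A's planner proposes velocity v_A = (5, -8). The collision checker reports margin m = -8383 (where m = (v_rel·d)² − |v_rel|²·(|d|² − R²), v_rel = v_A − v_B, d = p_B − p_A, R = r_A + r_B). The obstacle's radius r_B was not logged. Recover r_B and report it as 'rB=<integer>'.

m = -8383
d = (-24, -18);  v_rel = (4, -1),  |v_rel|² = 17
v_rel×d = (4)·(-18) − (-1)·(-24) = -96
since m = R²·17 − (-96)²:  R² = (9216 + -8383) / 17 = 49
R = √49 = 7  ⇒  r_B = 7 − 6 = 1

rB=1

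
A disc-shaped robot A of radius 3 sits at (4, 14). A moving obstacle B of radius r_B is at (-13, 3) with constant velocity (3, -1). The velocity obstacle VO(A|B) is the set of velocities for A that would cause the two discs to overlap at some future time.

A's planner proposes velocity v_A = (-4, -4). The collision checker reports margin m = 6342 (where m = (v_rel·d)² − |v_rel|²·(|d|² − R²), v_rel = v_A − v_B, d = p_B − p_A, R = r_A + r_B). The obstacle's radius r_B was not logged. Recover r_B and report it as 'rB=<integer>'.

m = 6342
d = (-17, -11);  v_rel = (-7, -3),  |v_rel|² = 58
v_rel×d = (-7)·(-11) − (-3)·(-17) = 26
since m = R²·58 − 26²:  R² = (676 + 6342) / 58 = 121
R = √121 = 11  ⇒  r_B = 11 − 3 = 8

rB=8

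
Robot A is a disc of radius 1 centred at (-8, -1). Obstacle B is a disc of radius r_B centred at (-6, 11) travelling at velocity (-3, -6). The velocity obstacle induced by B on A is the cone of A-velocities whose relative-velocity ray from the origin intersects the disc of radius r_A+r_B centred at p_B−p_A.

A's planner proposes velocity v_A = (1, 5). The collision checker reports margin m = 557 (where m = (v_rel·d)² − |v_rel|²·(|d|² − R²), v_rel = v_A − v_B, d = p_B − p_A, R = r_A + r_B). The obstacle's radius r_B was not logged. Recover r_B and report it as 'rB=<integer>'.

m = 557
d = (2, 12);  v_rel = (4, 11),  |v_rel|² = 137
v_rel×d = (4)·(12) − (11)·(2) = 26
since m = R²·137 − 26²:  R² = (676 + 557) / 137 = 9
R = √9 = 3  ⇒  r_B = 3 − 1 = 2

rB=2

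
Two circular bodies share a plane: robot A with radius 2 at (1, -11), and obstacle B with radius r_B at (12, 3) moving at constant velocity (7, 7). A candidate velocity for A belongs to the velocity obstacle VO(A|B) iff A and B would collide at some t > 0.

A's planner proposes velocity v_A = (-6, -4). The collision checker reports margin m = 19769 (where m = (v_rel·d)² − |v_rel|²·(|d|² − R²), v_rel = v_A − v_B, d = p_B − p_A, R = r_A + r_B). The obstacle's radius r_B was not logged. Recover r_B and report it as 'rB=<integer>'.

m = 19769
d = (11, 14);  v_rel = (-13, -11),  |v_rel|² = 290
v_rel×d = (-13)·(14) − (-11)·(11) = -61
since m = R²·290 − (-61)²:  R² = (3721 + 19769) / 290 = 81
R = √81 = 9  ⇒  r_B = 9 − 2 = 7

rB=7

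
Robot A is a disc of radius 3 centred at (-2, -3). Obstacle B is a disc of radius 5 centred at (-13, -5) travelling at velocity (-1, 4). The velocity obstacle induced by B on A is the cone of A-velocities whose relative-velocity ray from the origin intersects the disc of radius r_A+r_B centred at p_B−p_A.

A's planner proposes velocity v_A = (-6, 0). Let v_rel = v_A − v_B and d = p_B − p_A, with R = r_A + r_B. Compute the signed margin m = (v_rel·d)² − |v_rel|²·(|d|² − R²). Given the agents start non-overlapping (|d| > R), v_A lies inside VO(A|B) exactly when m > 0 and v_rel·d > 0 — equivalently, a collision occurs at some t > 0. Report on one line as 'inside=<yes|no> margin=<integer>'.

d = (-11, -2),  |d|² = 125;  R = 3+5 = 8,  c = 125−8² = 61
v_rel = (-5, -4),  |v_rel|² = 41;  v_rel·d = (-5)·(-11) + (-4)·(-2) = 63
41·t² − 126·t + 61 = 0  ⇒  m = 63² − 41·61 = 1468
m = 1468 > 0,  v_rel·d = 63 > 0  ⇒  inside

inside=yes margin=1468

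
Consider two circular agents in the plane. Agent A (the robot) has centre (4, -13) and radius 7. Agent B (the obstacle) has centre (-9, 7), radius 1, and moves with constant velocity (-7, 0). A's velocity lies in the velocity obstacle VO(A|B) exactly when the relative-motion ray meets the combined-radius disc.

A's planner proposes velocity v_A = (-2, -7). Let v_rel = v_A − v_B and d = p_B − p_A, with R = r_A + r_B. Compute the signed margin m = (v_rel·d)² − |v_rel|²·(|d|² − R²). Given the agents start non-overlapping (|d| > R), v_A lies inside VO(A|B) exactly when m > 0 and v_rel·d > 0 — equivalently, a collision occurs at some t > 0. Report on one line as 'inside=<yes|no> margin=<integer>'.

d = (-13, 20),  |d|² = 569;  R = 7+1 = 8,  c = 569−8² = 505
v_rel = (5, -7),  |v_rel|² = 74;  v_rel·d = (5)·(-13) + (-7)·(20) = -205
74·t² + 410·t + 505 = 0  ⇒  m = (-205)² − 74·505 = 4655
m = 4655 > 0,  v_rel·d = -205 < 0  ⇒  outside

inside=no margin=4655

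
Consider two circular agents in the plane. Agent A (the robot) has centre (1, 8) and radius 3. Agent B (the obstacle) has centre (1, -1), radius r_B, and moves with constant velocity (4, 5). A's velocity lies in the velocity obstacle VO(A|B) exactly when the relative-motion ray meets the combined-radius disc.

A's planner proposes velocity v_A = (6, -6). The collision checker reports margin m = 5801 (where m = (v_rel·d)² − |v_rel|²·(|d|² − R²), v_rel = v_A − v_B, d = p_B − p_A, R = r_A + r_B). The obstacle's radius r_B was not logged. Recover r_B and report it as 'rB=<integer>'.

m = 5801
d = (0, -9);  v_rel = (2, -11),  |v_rel|² = 125
v_rel×d = (2)·(-9) − (-11)·(0) = -18
since m = R²·125 − (-18)²:  R² = (324 + 5801) / 125 = 49
R = √49 = 7  ⇒  r_B = 7 − 3 = 4

rB=4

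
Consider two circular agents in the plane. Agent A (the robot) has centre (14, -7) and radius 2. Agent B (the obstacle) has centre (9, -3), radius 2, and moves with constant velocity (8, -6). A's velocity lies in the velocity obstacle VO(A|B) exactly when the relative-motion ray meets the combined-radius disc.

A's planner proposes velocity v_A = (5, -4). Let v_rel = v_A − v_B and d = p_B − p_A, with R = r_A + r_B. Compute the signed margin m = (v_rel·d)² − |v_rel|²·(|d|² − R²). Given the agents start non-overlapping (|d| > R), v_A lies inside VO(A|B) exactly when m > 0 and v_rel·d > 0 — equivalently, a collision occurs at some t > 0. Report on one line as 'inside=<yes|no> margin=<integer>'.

d = (-5, 4),  |d|² = 41;  R = 2+2 = 4,  c = 41−4² = 25
v_rel = (-3, 2),  |v_rel|² = 13;  v_rel·d = (-3)·(-5) + (2)·(4) = 23
13·t² − 46·t + 25 = 0  ⇒  m = 23² − 13·25 = 204
m = 204 > 0,  v_rel·d = 23 > 0  ⇒  inside

inside=yes margin=204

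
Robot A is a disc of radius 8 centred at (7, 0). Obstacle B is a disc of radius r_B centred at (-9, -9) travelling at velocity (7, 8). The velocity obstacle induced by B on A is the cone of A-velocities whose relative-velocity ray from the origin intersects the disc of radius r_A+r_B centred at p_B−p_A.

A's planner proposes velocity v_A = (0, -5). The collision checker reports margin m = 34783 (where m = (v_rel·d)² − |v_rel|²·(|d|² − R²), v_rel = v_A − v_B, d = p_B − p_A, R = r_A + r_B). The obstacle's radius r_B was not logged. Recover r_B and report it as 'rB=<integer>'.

m = 34783
d = (-16, -9);  v_rel = (-7, -13),  |v_rel|² = 218
v_rel×d = (-7)·(-9) − (-13)·(-16) = -145
since m = R²·218 − (-145)²:  R² = (21025 + 34783) / 218 = 256
R = √256 = 16  ⇒  r_B = 16 − 8 = 8

rB=8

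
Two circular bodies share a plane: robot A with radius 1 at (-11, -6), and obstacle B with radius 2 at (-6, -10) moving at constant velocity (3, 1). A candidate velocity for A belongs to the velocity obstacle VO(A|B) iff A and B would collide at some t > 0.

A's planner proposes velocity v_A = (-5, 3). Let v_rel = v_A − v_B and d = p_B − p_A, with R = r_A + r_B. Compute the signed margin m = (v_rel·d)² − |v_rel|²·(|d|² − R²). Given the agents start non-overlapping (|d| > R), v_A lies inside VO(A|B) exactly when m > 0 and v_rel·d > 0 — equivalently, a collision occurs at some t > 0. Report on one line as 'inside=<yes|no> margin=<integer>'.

d = (5, -4),  |d|² = 41;  R = 1+2 = 3,  c = 41−3² = 32
v_rel = (-8, 2),  |v_rel|² = 68;  v_rel·d = (-8)·(5) + (2)·(-4) = -48
68·t² + 96·t + 32 = 0  ⇒  m = (-48)² − 68·32 = 128
m = 128 > 0,  v_rel·d = -48 < 0  ⇒  outside

inside=no margin=128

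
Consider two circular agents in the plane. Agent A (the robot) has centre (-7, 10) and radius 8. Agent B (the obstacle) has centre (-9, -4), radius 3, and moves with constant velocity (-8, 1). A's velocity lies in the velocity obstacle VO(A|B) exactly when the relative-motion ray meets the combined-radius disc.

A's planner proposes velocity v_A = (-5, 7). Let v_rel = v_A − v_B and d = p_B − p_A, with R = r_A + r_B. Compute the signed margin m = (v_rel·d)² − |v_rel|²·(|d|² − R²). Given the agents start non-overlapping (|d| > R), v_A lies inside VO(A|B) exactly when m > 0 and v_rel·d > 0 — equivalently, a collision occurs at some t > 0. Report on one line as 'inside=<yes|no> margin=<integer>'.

d = (-2, -14),  |d|² = 200;  R = 8+3 = 11,  c = 200−11² = 79
v_rel = (3, 6),  |v_rel|² = 45;  v_rel·d = (3)·(-2) + (6)·(-14) = -90
45·t² + 180·t + 79 = 0  ⇒  m = (-90)² − 45·79 = 4545
m = 4545 > 0,  v_rel·d = -90 < 0  ⇒  outside

inside=no margin=4545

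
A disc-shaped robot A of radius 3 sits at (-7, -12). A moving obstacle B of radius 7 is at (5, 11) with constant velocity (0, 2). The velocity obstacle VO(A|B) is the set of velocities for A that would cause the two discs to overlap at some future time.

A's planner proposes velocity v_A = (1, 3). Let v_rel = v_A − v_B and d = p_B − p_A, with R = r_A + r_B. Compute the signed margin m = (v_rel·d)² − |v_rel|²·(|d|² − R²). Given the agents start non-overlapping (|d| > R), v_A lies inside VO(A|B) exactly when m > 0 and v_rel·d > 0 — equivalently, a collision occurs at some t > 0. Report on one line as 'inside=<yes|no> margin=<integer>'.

d = (12, 23),  |d|² = 673;  R = 3+7 = 10,  c = 673−10² = 573
v_rel = (1, 1),  |v_rel|² = 2;  v_rel·d = (1)·(12) + (1)·(23) = 35
2·t² − 70·t + 573 = 0  ⇒  m = 35² − 2·573 = 79
m = 79 > 0,  v_rel·d = 35 > 0  ⇒  inside

inside=yes margin=79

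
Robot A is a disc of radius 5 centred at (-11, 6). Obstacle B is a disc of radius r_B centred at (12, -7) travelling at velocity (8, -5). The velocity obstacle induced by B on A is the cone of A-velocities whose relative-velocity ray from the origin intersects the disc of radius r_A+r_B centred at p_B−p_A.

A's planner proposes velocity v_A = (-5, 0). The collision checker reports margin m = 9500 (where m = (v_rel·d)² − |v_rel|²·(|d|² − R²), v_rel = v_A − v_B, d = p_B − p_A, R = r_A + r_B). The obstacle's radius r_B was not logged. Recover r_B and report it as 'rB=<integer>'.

m = 9500
d = (23, -13);  v_rel = (-13, 5),  |v_rel|² = 194
v_rel×d = (-13)·(-13) − (5)·(23) = 54
since m = R²·194 − 54²:  R² = (2916 + 9500) / 194 = 64
R = √64 = 8  ⇒  r_B = 8 − 5 = 3

rB=3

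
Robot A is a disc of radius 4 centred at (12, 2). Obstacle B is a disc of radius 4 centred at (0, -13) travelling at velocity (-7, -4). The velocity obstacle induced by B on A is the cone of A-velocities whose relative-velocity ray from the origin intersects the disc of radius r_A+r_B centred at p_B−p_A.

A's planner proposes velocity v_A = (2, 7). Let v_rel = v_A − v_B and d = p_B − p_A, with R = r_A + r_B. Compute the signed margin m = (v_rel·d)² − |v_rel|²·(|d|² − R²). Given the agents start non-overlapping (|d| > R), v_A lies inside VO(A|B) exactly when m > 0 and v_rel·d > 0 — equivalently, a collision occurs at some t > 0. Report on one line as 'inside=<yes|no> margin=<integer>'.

d = (-12, -15),  |d|² = 369;  R = 4+4 = 8,  c = 369−8² = 305
v_rel = (9, 11),  |v_rel|² = 202;  v_rel·d = (9)·(-12) + (11)·(-15) = -273
202·t² + 546·t + 305 = 0  ⇒  m = (-273)² − 202·305 = 12919
m = 12919 > 0,  v_rel·d = -273 < 0  ⇒  outside

inside=no margin=12919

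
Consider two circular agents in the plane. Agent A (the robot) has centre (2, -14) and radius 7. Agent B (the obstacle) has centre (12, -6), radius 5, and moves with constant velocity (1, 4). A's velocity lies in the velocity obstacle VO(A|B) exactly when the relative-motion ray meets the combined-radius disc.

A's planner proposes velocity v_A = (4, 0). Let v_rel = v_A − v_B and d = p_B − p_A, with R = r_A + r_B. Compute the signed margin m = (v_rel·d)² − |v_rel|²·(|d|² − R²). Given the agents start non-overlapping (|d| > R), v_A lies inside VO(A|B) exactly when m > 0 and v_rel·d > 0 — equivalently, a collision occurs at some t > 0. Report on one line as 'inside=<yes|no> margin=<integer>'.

d = (10, 8),  |d|² = 164;  R = 7+5 = 12,  c = 164−12² = 20
v_rel = (3, -4),  |v_rel|² = 25;  v_rel·d = (3)·(10) + (-4)·(8) = -2
25·t² + 4·t + 20 = 0  ⇒  m = (-2)² − 25·20 = -496
m = -496 < 0,  v_rel·d = -2 < 0  ⇒  outside

inside=no margin=-496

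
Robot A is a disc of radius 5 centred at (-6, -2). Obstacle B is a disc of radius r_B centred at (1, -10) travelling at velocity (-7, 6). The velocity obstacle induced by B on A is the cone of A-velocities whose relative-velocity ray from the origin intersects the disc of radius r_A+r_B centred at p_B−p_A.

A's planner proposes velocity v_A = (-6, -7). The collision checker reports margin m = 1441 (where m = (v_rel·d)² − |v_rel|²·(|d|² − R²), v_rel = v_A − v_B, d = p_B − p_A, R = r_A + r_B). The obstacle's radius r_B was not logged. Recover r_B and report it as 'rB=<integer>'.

m = 1441
d = (7, -8);  v_rel = (1, -13),  |v_rel|² = 170
v_rel×d = (1)·(-8) − (-13)·(7) = 83
since m = R²·170 − 83²:  R² = (6889 + 1441) / 170 = 49
R = √49 = 7  ⇒  r_B = 7 − 5 = 2

rB=2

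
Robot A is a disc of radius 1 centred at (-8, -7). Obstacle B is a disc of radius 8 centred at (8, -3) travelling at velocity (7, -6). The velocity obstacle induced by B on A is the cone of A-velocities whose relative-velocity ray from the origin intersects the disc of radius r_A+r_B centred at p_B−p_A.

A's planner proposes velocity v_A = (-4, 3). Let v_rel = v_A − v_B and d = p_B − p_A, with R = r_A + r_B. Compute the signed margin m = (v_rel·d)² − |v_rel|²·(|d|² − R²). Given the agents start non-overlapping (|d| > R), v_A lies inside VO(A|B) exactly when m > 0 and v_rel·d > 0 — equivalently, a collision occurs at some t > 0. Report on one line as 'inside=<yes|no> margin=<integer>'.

d = (16, 4),  |d|² = 272;  R = 1+8 = 9,  c = 272−9² = 191
v_rel = (-11, 9),  |v_rel|² = 202;  v_rel·d = (-11)·(16) + (9)·(4) = -140
202·t² + 280·t + 191 = 0  ⇒  m = (-140)² − 202·191 = -18982
m = -18982 < 0,  v_rel·d = -140 < 0  ⇒  outside

inside=no margin=-18982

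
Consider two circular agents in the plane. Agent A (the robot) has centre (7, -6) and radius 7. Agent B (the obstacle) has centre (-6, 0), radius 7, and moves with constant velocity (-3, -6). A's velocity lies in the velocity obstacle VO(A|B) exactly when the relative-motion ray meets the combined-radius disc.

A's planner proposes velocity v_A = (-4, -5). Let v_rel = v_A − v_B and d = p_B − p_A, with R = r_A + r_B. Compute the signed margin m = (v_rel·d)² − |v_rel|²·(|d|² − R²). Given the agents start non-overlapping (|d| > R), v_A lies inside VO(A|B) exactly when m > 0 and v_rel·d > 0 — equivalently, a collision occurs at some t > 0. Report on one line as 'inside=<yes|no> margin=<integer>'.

d = (-13, 6),  |d|² = 205;  R = 7+7 = 14,  c = 205−14² = 9
v_rel = (-1, 1),  |v_rel|² = 2;  v_rel·d = (-1)·(-13) + (1)·(6) = 19
2·t² − 38·t + 9 = 0  ⇒  m = 19² − 2·9 = 343
m = 343 > 0,  v_rel·d = 19 > 0  ⇒  inside

inside=yes margin=343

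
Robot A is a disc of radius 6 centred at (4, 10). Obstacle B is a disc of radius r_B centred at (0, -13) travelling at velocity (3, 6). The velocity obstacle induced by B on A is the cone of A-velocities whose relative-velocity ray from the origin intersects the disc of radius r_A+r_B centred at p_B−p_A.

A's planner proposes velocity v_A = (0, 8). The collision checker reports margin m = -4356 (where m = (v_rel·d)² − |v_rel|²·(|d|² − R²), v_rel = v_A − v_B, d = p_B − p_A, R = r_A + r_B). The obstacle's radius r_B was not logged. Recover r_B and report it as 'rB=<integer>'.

m = -4356
d = (-4, -23);  v_rel = (-3, 2),  |v_rel|² = 13
v_rel×d = (-3)·(-23) − (2)·(-4) = 77
since m = R²·13 − 77²:  R² = (5929 + -4356) / 13 = 121
R = √121 = 11  ⇒  r_B = 11 − 6 = 5

rB=5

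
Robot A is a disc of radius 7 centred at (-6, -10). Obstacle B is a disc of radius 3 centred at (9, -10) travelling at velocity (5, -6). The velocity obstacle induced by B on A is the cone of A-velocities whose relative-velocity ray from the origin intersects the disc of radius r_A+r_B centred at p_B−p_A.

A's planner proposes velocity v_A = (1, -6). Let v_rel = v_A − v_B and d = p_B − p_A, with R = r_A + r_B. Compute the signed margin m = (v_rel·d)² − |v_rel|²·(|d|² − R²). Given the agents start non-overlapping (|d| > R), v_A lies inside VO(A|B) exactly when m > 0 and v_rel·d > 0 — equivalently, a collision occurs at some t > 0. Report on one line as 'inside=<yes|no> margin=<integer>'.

d = (15, 0),  |d|² = 225;  R = 7+3 = 10,  c = 225−10² = 125
v_rel = (-4, 0),  |v_rel|² = 16;  v_rel·d = (-4)·(15) + (0)·(0) = -60
16·t² + 120·t + 125 = 0  ⇒  m = (-60)² − 16·125 = 1600
m = 1600 > 0,  v_rel·d = -60 < 0  ⇒  outside

inside=no margin=1600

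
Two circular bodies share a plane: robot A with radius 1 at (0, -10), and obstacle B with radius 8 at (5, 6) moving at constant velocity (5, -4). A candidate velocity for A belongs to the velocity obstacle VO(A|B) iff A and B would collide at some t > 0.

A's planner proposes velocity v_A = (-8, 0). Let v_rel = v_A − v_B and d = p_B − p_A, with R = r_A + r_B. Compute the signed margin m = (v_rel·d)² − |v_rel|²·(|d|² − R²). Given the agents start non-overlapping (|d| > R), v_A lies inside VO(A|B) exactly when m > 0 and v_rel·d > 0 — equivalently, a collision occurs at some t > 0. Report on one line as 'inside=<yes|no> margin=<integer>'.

d = (5, 16),  |d|² = 281;  R = 1+8 = 9,  c = 281−9² = 200
v_rel = (-13, 4),  |v_rel|² = 185;  v_rel·d = (-13)·(5) + (4)·(16) = -1
185·t² + 2·t + 200 = 0  ⇒  m = (-1)² − 185·200 = -36999
m = -36999 < 0,  v_rel·d = -1 < 0  ⇒  outside

inside=no margin=-36999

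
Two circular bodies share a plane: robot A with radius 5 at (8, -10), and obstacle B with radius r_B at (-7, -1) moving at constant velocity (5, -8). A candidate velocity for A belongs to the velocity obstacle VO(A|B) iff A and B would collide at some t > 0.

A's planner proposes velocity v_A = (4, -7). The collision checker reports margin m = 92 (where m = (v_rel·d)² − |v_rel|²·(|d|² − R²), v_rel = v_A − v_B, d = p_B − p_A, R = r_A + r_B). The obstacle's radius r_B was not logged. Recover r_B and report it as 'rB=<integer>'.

m = 92
d = (-15, 9);  v_rel = (-1, 1),  |v_rel|² = 2
v_rel×d = (-1)·(9) − (1)·(-15) = 6
since m = R²·2 − 6²:  R² = (36 + 92) / 2 = 64
R = √64 = 8  ⇒  r_B = 8 − 5 = 3

rB=3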